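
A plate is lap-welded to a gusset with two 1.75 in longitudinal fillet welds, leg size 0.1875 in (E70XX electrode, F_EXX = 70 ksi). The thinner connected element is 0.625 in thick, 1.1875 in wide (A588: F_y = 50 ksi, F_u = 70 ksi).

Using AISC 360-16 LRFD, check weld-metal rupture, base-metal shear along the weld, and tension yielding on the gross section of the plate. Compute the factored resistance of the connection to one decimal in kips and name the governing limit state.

Weld metal: throat = 0.707×0.1875 = 0.13256 in, L = 2×1.75 = 3.5 in. φR_n = 0.75 × 0.6 × 70 × 0.13256 × 3.5 = 14.6 kips.
Base metal shear (0.625 in plate): yield φR_n = 1.0×0.6×50×0.625×3.5 = 65.6 kips; rupture φR_n = 0.75×0.6×70×0.625×3.5 = 68.9 kips; take 65.6 kips (yield).
Tension yield (gross): A_g = 1.1875×0.625 = 0.74219 in². φR_n = 0.90 × 50 × 0.74219 = 33.4 kips.
Governing: min(14.6, 65.6, 33.4) = 14.6 kips → weld metal.

14.6 kips (weld metal governs)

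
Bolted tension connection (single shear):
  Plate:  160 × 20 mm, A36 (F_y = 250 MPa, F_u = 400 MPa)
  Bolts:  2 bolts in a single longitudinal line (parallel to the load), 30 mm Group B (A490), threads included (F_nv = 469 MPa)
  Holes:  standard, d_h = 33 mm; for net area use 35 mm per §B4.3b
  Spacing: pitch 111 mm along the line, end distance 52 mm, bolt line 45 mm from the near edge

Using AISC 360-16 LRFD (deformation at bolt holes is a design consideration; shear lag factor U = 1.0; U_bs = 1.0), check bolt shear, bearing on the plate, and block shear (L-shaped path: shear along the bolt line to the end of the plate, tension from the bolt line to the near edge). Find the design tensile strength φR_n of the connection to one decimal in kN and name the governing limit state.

Bolt shear: A_b = π(30)²/4 = 706.86 mm². φR_n = 0.75 × 469 × 706.86 × 2 × 1 = 497.3 kN.
Bearing (20 mm plate, F_u = 400 MPa): end bolts L_c = 52 − 33/2 = 35.5, R_n = min(1.2×35.5×20×400, 2.4×30×20×400) = 340.8 kN/bolt; interior L_c = 111 − 33 = 78, R_n = 576 kN/bolt. φR_n = 0.75 × (1×340.8 + 1×576) = 687.6 kN.
Block shear: shear path 1×[52+1×111] = 1×163 mm, A_gv = 3260, A_nv = 1×(163 − 1.5×35)×20 = 2210 mm²; tension to near edge: (45 − 0.5×35)×20 = 550 mm². R_n = min(0.6×400×2210, 0.6×250×3260) + 1.0×400×550 = min(530.4, 489) + 220 = 709 kN. φR_n = 0.75 × 709 = 531.8 kN.
Governing: min(497.3, 687.6, 531.8) = 497.3 kN → bolt shear.

497.3 kN (bolt shear governs)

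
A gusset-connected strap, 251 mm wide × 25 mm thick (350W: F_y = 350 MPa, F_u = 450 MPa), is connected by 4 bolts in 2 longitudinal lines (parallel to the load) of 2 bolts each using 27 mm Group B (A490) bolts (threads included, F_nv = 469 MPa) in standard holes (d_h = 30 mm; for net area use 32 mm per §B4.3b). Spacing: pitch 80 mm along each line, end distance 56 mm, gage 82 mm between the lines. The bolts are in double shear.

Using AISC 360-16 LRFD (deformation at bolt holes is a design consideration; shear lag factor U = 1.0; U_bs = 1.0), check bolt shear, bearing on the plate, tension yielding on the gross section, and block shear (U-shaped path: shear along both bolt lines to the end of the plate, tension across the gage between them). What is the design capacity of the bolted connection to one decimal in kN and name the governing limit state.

Bolt shear: A_b = π(27)²/4 = 572.56 mm². φR_n = 0.75 × 469 × 572.56 × 4 × 2 = 1611.2 kN.
Bearing (25 mm plate, F_u = 450 MPa): end bolts L_c = 56 − 30/2 = 41, R_n = min(1.2×41×25×450, 2.4×27×25×450) = 553.5 kN/bolt; interior L_c = 80 − 30 = 50, R_n = 675 kN/bolt. φR_n = 0.75 × (2×553.5 + 2×675) = 1842.8 kN.
Tension yield (gross): A_g = 251×25 = 6275 mm². φR_n = 0.90 × 350 × 6275 = 1976.6 kN.
Block shear: shear path 2×[56+1×80] = 2×136 mm, A_gv = 6800, A_nv = 2×(136 − 1.5×32)×25 = 4400 mm²; tension across gage: (82 − 1×32)×25 = 1250 mm². R_n = min(0.6×450×4400, 0.6×350×6800) + 1.0×450×1250 = min(1188, 1428) + 562.5 = 1750.5 kN. φR_n = 0.75 × 1750.5 = 1312.9 kN.
Governing: min(1611.2, 1842.8, 1976.6, 1312.9) = 1312.9 kN → block shear.

1312.9 kN (block shear governs)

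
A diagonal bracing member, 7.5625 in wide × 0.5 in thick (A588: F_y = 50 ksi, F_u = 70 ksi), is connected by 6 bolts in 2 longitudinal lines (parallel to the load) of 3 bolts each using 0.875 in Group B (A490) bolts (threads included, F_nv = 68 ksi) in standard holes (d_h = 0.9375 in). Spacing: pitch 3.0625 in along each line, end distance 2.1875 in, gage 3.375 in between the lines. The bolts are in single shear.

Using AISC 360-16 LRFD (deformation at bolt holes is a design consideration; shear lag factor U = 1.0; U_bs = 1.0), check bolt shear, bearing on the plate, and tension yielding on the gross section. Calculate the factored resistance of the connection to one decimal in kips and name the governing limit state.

170.2 kips (gross-section yield governs)

Bolt shear: A_b = π(0.875)²/4 = 0.60132 in². φR_n = 0.75 × 68 × 0.60132 × 6 × 1 = 184.0 kips.
Bearing (0.5 in plate, F_u = 70 ksi): end bolts L_c = 2.1875 − 0.9375/2 = 1.71875, R_n = min(1.2×1.71875×0.5×70, 2.4×0.875×0.5×70) = 72.188 kips/bolt; interior L_c = 3.0625 − 0.9375 = 2.125, R_n = 73.5 kips/bolt. φR_n = 0.75 × (2×72.188 + 4×73.5) = 328.8 kips.
Tension yield (gross): A_g = 7.5625×0.5 = 3.7813 in². φR_n = 0.90 × 50 × 3.7813 = 170.2 kips.
Governing: min(184.0, 328.8, 170.2) = 170.2 kips → gross-section yield.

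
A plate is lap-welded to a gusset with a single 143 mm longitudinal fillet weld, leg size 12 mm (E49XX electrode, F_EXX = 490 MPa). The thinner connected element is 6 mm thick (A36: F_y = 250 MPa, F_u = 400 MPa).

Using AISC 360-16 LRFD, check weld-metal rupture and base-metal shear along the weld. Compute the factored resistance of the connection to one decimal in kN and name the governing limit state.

128.7 kN (base-metal shear governs)

Weld metal: throat = 0.707×12 = 8.484 mm, L = 143 mm. φR_n = 0.75 × 0.6 × 490 × 8.484 × 143 = 267.5 kN.
Base metal shear (6 mm plate): yield φR_n = 1.0×0.6×250×6×143 = 128.7 kN; rupture φR_n = 0.75×0.6×400×6×143 = 154.4 kN; take 128.7 kN (yield).
Governing: min(267.5, 128.7) = 128.7 kN → base-metal shear.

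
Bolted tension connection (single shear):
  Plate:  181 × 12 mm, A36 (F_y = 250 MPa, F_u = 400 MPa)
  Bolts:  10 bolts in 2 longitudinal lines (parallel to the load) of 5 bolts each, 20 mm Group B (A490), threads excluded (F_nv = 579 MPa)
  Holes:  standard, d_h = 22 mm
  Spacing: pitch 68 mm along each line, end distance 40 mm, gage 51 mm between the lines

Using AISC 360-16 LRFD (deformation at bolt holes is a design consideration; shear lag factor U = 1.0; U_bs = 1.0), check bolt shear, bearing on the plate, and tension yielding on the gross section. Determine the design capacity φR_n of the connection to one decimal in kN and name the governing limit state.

488.7 kN (gross-section yield governs)

Bolt shear: A_b = π(20)²/4 = 314.16 mm². φR_n = 0.75 × 579 × 314.16 × 10 × 1 = 1364.2 kN.
Bearing (12 mm plate, F_u = 400 MPa): end bolts L_c = 40 − 22/2 = 29, R_n = min(1.2×29×12×400, 2.4×20×12×400) = 167.04 kN/bolt; interior L_c = 68 − 22 = 46, R_n = 230.4 kN/bolt. φR_n = 0.75 × (2×167.04 + 8×230.4) = 1633.0 kN.
Tension yield (gross): A_g = 181×12 = 2172 mm². φR_n = 0.90 × 250 × 2172 = 488.7 kN.
Governing: min(1364.2, 1633.0, 488.7) = 488.7 kN → gross-section yield.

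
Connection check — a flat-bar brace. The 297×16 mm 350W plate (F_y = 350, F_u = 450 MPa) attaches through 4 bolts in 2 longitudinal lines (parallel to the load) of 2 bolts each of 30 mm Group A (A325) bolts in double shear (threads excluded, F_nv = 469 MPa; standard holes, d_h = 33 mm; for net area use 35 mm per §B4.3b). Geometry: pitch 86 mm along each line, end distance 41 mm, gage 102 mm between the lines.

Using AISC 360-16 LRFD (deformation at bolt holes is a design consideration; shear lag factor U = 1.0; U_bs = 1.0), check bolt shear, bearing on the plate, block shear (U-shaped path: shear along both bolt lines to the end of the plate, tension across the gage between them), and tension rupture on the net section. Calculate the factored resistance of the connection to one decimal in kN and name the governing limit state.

844.6 kN (block shear governs)

Bolt shear: A_b = π(30)²/4 = 706.86 mm². φR_n = 0.75 × 469 × 706.86 × 4 × 2 = 1989.1 kN.
Bearing (16 mm plate, F_u = 450 MPa): end bolts L_c = 41 − 33/2 = 24.5, R_n = min(1.2×24.5×16×450, 2.4×30×16×450) = 211.68 kN/bolt; interior L_c = 86 − 33 = 53, R_n = 457.92 kN/bolt. φR_n = 0.75 × (2×211.68 + 2×457.92) = 1004.4 kN.
Block shear: shear path 2×[41+1×86] = 2×127 mm, A_gv = 4064, A_nv = 2×(127 − 1.5×35)×16 = 2384 mm²; tension across gage: (102 − 1×35)×16 = 1072 mm². R_n = min(0.6×450×2384, 0.6×350×4064) + 1.0×450×1072 = min(643.68, 853.44) + 482.4 = 1126.1 kN. φR_n = 0.75 × 1126.1 = 844.6 kN.
Tension rupture (net): A_n = (297 − 2×35)×16 = 3632 mm² (U = 1.0, A_e = A_n). φR_n = 0.75 × 450 × 3632 = 1225.8 kN.
Governing: min(1989.1, 1004.4, 844.6, 1225.8) = 844.6 kN → block shear.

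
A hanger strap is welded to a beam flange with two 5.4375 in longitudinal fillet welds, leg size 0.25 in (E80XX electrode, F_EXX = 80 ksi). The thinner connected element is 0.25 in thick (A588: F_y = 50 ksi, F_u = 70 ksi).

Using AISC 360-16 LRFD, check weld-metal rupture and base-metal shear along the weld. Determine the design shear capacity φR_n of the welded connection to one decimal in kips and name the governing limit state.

69.2 kips (weld metal governs)

Weld metal: throat = 0.707×0.25 = 0.17675 in, L = 2×5.4375 = 10.875 in. φR_n = 0.75 × 0.6 × 80 × 0.17675 × 10.875 = 69.2 kips.
Base metal shear (0.25 in plate): yield φR_n = 1.0×0.6×50×0.25×10.875 = 81.6 kips; rupture φR_n = 0.75×0.6×70×0.25×10.875 = 85.6 kips; take 81.6 kips (yield).
Governing: min(69.2, 81.6) = 69.2 kips → weld metal.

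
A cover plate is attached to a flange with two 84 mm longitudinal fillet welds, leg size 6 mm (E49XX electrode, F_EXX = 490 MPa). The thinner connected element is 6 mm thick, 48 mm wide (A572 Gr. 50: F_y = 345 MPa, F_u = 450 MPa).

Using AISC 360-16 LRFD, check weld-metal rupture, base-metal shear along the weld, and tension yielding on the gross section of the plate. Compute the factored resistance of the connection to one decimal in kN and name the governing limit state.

Weld metal: throat = 0.707×6 = 4.242 mm, L = 2×84 = 168 mm. φR_n = 0.75 × 0.6 × 490 × 4.242 × 168 = 157.1 kN.
Base metal shear (6 mm plate): yield φR_n = 1.0×0.6×345×6×168 = 208.7 kN; rupture φR_n = 0.75×0.6×450×6×168 = 204.1 kN; take 204.1 kN (rupture).
Tension yield (gross): A_g = 48×6 = 288 mm². φR_n = 0.90 × 345 × 288 = 89.4 kN.
Governing: min(157.1, 204.1, 89.4) = 89.4 kN → gross-section yield.

89.4 kN (gross-section yield governs)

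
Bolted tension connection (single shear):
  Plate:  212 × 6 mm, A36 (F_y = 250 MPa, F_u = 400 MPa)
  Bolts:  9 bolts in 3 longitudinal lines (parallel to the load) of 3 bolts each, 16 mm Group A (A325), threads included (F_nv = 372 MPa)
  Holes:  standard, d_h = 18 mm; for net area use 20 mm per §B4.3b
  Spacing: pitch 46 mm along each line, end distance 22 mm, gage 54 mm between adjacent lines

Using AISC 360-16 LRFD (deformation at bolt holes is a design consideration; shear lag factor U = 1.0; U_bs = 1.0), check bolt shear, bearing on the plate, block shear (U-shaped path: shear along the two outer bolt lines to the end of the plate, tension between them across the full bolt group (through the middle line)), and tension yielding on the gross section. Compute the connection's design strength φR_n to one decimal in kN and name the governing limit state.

260.6 kN (block shear governs)

Bolt shear: A_b = π(16)²/4 = 201.06 mm². φR_n = 0.75 × 372 × 201.06 × 9 × 1 = 504.9 kN.
Bearing (6 mm plate, F_u = 400 MPa): end bolts L_c = 22 − 18/2 = 13, R_n = min(1.2×13×6×400, 2.4×16×6×400) = 37.44 kN/bolt; interior L_c = 46 − 18 = 28, R_n = 80.64 kN/bolt. φR_n = 0.75 × (3×37.44 + 6×80.64) = 447.1 kN.
Block shear: shear path 2×[22+2×46] = 2×114 mm, A_gv = 1368, A_nv = 2×(114 − 2.5×20)×6 = 768 mm²; tension across gage: (108 − 2×20)×6 = 408 mm². R_n = min(0.6×400×768, 0.6×250×1368) + 1.0×400×408 = min(184.32, 205.2) + 163.2 = 347.52 kN. φR_n = 0.75 × 347.52 = 260.6 kN.
Tension yield (gross): A_g = 212×6 = 1272 mm². φR_n = 0.90 × 250 × 1272 = 286.2 kN.
Governing: min(504.9, 447.1, 260.6, 286.2) = 260.6 kN → block shear.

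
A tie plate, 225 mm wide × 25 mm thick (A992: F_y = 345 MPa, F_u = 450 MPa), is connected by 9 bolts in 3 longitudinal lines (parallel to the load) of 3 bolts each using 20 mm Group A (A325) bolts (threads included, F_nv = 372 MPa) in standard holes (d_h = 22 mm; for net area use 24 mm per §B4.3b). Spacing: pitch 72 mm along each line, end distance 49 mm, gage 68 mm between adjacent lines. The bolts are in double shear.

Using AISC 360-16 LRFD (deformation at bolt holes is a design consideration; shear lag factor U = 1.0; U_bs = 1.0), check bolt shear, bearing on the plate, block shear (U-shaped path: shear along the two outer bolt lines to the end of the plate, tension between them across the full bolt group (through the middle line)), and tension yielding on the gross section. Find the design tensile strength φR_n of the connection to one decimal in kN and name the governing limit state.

Bolt shear: A_b = π(20)²/4 = 314.16 mm². φR_n = 0.75 × 372 × 314.16 × 9 × 2 = 1577.7 kN.
Bearing (25 mm plate, F_u = 450 MPa): end bolts L_c = 49 − 22/2 = 38, R_n = min(1.2×38×25×450, 2.4×20×25×450) = 513 kN/bolt; interior L_c = 72 − 22 = 50, R_n = 540 kN/bolt. φR_n = 0.75 × (3×513 + 6×540) = 3584.3 kN.
Block shear: shear path 2×[49+2×72] = 2×193 mm, A_gv = 9650, A_nv = 2×(193 − 2.5×24)×25 = 6650 mm²; tension across gage: (136 − 2×24)×25 = 2200 mm². R_n = min(0.6×450×6650, 0.6×345×9650) + 1.0×450×2200 = min(1795.5, 1997.6) + 990 = 2785.5 kN. φR_n = 0.75 × 2785.5 = 2089.1 kN.
Tension yield (gross): A_g = 225×25 = 5625 mm². φR_n = 0.90 × 345 × 5625 = 1746.6 kN.
Governing: min(1577.7, 3584.3, 2089.1, 1746.6) = 1577.7 kN → bolt shear.

1577.7 kN (bolt shear governs)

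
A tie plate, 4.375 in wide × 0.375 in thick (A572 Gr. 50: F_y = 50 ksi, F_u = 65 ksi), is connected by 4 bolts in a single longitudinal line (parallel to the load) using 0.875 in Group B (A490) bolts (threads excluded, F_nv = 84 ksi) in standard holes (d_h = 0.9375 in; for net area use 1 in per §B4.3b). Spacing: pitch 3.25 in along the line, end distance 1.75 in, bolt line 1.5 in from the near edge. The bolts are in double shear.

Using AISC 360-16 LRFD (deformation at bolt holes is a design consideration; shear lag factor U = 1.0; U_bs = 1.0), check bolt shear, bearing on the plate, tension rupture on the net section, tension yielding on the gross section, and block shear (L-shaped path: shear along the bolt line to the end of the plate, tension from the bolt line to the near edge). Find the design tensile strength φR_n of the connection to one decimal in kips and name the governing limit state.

61.7 kips (net-section rupture governs)

Bolt shear: A_b = π(0.875)²/4 = 0.60132 in². φR_n = 0.75 × 84 × 0.60132 × 4 × 2 = 303.1 kips.
Bearing (0.375 in plate, F_u = 65 ksi): end bolts L_c = 1.75 − 0.9375/2 = 1.28125, R_n = min(1.2×1.28125×0.375×65, 2.4×0.875×0.375×65) = 37.477 kips/bolt; interior L_c = 3.25 − 0.9375 = 2.3125, R_n = 51.188 kips/bolt. φR_n = 0.75 × (1×37.477 + 3×51.188) = 143.3 kips.
Tension rupture (net): A_n = (4.375 − 1×1)×0.375 = 1.2656 in² (U = 1.0, A_e = A_n). φR_n = 0.75 × 65 × 1.2656 = 61.7 kips.
Tension yield (gross): A_g = 4.375×0.375 = 1.6406 in². φR_n = 0.90 × 50 × 1.6406 = 73.8 kips.
Block shear: shear path 1×[1.75+3×3.25] = 1×11.5 in, A_gv = 4.3125, A_nv = 1×(11.5 − 3.5×1)×0.375 = 3 in²; tension to near edge: (1.5 − 0.5×1)×0.375 = 0.375 in². R_n = min(0.6×65×3, 0.6×50×4.3125) + 1.0×65×0.375 = min(117, 129.38) + 24.375 = 141.38 kips. φR_n = 0.75 × 141.38 = 106.0 kips.
Governing: min(303.1, 143.3, 61.7, 73.8, 106.0) = 61.7 kips → net-section rupture.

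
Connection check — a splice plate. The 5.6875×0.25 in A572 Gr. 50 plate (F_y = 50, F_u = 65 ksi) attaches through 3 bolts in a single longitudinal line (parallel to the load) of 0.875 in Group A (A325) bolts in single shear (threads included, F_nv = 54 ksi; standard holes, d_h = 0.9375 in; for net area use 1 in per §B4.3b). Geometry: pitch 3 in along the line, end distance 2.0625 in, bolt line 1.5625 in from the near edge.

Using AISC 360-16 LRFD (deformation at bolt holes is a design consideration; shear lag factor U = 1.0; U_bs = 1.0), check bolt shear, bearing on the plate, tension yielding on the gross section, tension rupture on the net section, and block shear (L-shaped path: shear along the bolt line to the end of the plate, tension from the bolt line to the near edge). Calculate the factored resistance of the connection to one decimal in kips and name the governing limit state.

53.6 kips (block shear governs)

Bolt shear: A_b = π(0.875)²/4 = 0.60132 in². φR_n = 0.75 × 54 × 0.60132 × 3 × 1 = 73.1 kips.
Bearing (0.25 in plate, F_u = 65 ksi): end bolts L_c = 2.0625 − 0.9375/2 = 1.59375, R_n = min(1.2×1.59375×0.25×65, 2.4×0.875×0.25×65) = 31.078 kips/bolt; interior L_c = 3 − 0.9375 = 2.0625, R_n = 34.125 kips/bolt. φR_n = 0.75 × (1×31.078 + 2×34.125) = 74.5 kips.
Tension yield (gross): A_g = 5.6875×0.25 = 1.4219 in². φR_n = 0.90 × 50 × 1.4219 = 64.0 kips.
Tension rupture (net): A_n = (5.6875 − 1×1)×0.25 = 1.1719 in² (U = 1.0, A_e = A_n). φR_n = 0.75 × 65 × 1.1719 = 57.1 kips.
Block shear: shear path 1×[2.0625+2×3] = 1×8.0625 in, A_gv = 2.0156, A_nv = 1×(8.0625 − 2.5×1)×0.25 = 1.3906 in²; tension to near edge: (1.5625 − 0.5×1)×0.25 = 0.26563 in². R_n = min(0.6×65×1.3906, 0.6×50×2.0156) + 1.0×65×0.26563 = min(54.233, 60.468) + 17.266 = 71.499 kips. φR_n = 0.75 × 71.499 = 53.6 kips.
Governing: min(73.1, 74.5, 64.0, 57.1, 53.6) = 53.6 kips → block shear.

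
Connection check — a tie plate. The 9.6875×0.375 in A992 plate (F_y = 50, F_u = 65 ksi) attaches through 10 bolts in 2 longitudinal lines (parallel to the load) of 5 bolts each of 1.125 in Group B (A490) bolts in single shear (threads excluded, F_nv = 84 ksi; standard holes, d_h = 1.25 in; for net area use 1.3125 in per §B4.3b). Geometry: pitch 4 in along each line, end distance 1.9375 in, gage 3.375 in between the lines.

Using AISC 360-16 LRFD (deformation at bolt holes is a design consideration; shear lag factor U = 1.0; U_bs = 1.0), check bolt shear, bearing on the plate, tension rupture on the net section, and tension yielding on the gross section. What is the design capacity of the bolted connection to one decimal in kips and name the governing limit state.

Bolt shear: A_b = π(1.125)²/4 = 0.99402 in². φR_n = 0.75 × 84 × 0.99402 × 10 × 1 = 626.2 kips.
Bearing (0.375 in plate, F_u = 65 ksi): end bolts L_c = 1.9375 − 1.25/2 = 1.3125, R_n = min(1.2×1.3125×0.375×65, 2.4×1.125×0.375×65) = 38.391 kips/bolt; interior L_c = 4 − 1.25 = 2.75, R_n = 65.813 kips/bolt. φR_n = 0.75 × (2×38.391 + 8×65.813) = 452.5 kips.
Tension rupture (net): A_n = (9.6875 − 2×1.3125)×0.375 = 2.6484 in² (U = 1.0, A_e = A_n). φR_n = 0.75 × 65 × 2.6484 = 129.1 kips.
Tension yield (gross): A_g = 9.6875×0.375 = 3.6328 in². φR_n = 0.90 × 50 × 3.6328 = 163.5 kips.
Governing: min(626.2, 452.5, 129.1, 163.5) = 129.1 kips → net-section rupture.

129.1 kips (net-section rupture governs)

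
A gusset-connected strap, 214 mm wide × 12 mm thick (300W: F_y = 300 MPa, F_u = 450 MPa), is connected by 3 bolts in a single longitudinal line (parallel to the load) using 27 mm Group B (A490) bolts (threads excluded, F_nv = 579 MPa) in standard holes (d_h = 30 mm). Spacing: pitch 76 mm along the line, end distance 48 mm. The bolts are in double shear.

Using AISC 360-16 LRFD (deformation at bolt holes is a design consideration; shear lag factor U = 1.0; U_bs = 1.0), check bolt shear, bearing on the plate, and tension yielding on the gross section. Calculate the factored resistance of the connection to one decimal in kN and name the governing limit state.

607.5 kN (bearing governs)

Bolt shear: A_b = π(27)²/4 = 572.56 mm². φR_n = 0.75 × 579 × 572.56 × 3 × 2 = 1491.8 kN.
Bearing (12 mm plate, F_u = 450 MPa): end bolts L_c = 48 − 30/2 = 33, R_n = min(1.2×33×12×450, 2.4×27×12×450) = 213.84 kN/bolt; interior L_c = 76 − 30 = 46, R_n = 298.08 kN/bolt. φR_n = 0.75 × (1×213.84 + 2×298.08) = 607.5 kN.
Tension yield (gross): A_g = 214×12 = 2568 mm². φR_n = 0.90 × 300 × 2568 = 693.4 kN.
Governing: min(1491.8, 607.5, 693.4) = 607.5 kN → bearing.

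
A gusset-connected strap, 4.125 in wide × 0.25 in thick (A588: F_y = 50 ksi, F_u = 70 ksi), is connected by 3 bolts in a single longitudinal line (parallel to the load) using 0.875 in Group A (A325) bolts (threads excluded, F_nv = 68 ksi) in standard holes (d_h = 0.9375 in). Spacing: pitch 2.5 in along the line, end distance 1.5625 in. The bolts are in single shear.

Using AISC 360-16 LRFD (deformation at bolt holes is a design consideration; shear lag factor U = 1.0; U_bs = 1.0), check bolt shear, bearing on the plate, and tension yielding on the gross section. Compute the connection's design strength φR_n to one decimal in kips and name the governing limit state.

Bolt shear: A_b = π(0.875)²/4 = 0.60132 in². φR_n = 0.75 × 68 × 0.60132 × 3 × 1 = 92.0 kips.
Bearing (0.25 in plate, F_u = 70 ksi): end bolts L_c = 1.5625 − 0.9375/2 = 1.09375, R_n = min(1.2×1.09375×0.25×70, 2.4×0.875×0.25×70) = 22.969 kips/bolt; interior L_c = 2.5 − 0.9375 = 1.5625, R_n = 32.813 kips/bolt. φR_n = 0.75 × (1×22.969 + 2×32.813) = 66.4 kips.
Tension yield (gross): A_g = 4.125×0.25 = 1.0313 in². φR_n = 0.90 × 50 × 1.0313 = 46.4 kips.
Governing: min(92.0, 66.4, 46.4) = 46.4 kips → gross-section yield.

46.4 kips (gross-section yield governs)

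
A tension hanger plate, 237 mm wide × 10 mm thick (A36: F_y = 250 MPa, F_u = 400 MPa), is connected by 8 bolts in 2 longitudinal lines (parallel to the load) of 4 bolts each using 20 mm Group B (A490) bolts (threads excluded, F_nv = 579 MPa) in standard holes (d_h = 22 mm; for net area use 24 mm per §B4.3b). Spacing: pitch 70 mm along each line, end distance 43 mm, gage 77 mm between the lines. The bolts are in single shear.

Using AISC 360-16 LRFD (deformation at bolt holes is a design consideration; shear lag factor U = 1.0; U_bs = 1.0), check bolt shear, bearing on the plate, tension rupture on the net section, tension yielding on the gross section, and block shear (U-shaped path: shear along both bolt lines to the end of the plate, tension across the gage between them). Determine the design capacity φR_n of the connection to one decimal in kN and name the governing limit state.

Bolt shear: A_b = π(20)²/4 = 314.16 mm². φR_n = 0.75 × 579 × 314.16 × 8 × 1 = 1091.4 kN.
Bearing (10 mm plate, F_u = 400 MPa): end bolts L_c = 43 − 22/2 = 32, R_n = min(1.2×32×10×400, 2.4×20×10×400) = 153.6 kN/bolt; interior L_c = 70 − 22 = 48, R_n = 192 kN/bolt. φR_n = 0.75 × (2×153.6 + 6×192) = 1094.4 kN.
Tension rupture (net): A_n = (237 − 2×24)×10 = 1890 mm² (U = 1.0, A_e = A_n). φR_n = 0.75 × 400 × 1890 = 567.0 kN.
Tension yield (gross): A_g = 237×10 = 2370 mm². φR_n = 0.90 × 250 × 2370 = 533.3 kN.
Block shear: shear path 2×[43+3×70] = 2×253 mm, A_gv = 5060, A_nv = 2×(253 − 3.5×24)×10 = 3380 mm²; tension across gage: (77 − 1×24)×10 = 530 mm². R_n = min(0.6×400×3380, 0.6×250×5060) + 1.0×400×530 = min(811.2, 759) + 212 = 971 kN. φR_n = 0.75 × 971 = 728.3 kN.
Governing: min(1091.4, 1094.4, 567.0, 533.3, 728.3) = 533.3 kN → gross-section yield.

533.3 kN (gross-section yield governs)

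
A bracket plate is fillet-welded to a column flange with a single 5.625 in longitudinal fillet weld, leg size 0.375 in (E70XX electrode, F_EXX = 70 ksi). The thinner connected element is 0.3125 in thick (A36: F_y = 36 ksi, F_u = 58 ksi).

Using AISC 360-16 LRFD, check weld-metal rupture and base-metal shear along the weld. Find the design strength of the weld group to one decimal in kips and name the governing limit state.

38.0 kips (base-metal shear governs)

Weld metal: throat = 0.707×0.375 = 0.26513 in, L = 5.625 in. φR_n = 0.75 × 0.6 × 70 × 0.26513 × 5.625 = 47.0 kips.
Base metal shear (0.3125 in plate): yield φR_n = 1.0×0.6×36×0.3125×5.625 = 38.0 kips; rupture φR_n = 0.75×0.6×58×0.3125×5.625 = 45.9 kips; take 38.0 kips (yield).
Governing: min(47.0, 38.0) = 38.0 kips → base-metal shear.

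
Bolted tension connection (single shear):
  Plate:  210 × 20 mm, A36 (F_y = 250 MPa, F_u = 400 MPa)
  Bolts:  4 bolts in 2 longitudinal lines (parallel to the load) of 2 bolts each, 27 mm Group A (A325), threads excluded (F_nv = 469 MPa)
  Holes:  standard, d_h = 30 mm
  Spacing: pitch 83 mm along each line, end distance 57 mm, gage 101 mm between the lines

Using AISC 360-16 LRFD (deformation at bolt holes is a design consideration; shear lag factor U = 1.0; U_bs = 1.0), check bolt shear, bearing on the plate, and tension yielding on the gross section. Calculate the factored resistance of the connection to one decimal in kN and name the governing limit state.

Bolt shear: A_b = π(27)²/4 = 572.56 mm². φR_n = 0.75 × 469 × 572.56 × 4 × 1 = 805.6 kN.
Bearing (20 mm plate, F_u = 400 MPa): end bolts L_c = 57 − 30/2 = 42, R_n = min(1.2×42×20×400, 2.4×27×20×400) = 403.2 kN/bolt; interior L_c = 83 − 30 = 53, R_n = 508.8 kN/bolt. φR_n = 0.75 × (2×403.2 + 2×508.8) = 1368.0 kN.
Tension yield (gross): A_g = 210×20 = 4200 mm². φR_n = 0.90 × 250 × 4200 = 945.0 kN.
Governing: min(805.6, 1368.0, 945.0) = 805.6 kN → bolt shear.

805.6 kN (bolt shear governs)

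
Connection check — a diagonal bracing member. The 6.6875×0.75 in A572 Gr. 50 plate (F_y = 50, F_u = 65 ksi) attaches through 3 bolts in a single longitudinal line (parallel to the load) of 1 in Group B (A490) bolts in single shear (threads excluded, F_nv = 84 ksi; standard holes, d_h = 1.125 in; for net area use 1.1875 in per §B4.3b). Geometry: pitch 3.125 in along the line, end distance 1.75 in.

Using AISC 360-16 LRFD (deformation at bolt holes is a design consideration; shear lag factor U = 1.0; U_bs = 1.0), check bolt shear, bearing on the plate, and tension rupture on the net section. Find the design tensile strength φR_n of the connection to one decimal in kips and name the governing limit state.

148.4 kips (bolt shear governs)

Bolt shear: A_b = π(1)²/4 = 0.7854 in². φR_n = 0.75 × 84 × 0.7854 × 3 × 1 = 148.4 kips.
Bearing (0.75 in plate, F_u = 65 ksi): end bolts L_c = 1.75 − 1.125/2 = 1.1875, R_n = min(1.2×1.1875×0.75×65, 2.4×1×0.75×65) = 69.469 kips/bolt; interior L_c = 3.125 − 1.125 = 2, R_n = 117 kips/bolt. φR_n = 0.75 × (1×69.469 + 2×117) = 227.6 kips.
Tension rupture (net): A_n = (6.6875 − 1×1.1875)×0.75 = 4.125 in² (U = 1.0, A_e = A_n). φR_n = 0.75 × 65 × 4.125 = 201.1 kips.
Governing: min(148.4, 227.6, 201.1) = 148.4 kips → bolt shear.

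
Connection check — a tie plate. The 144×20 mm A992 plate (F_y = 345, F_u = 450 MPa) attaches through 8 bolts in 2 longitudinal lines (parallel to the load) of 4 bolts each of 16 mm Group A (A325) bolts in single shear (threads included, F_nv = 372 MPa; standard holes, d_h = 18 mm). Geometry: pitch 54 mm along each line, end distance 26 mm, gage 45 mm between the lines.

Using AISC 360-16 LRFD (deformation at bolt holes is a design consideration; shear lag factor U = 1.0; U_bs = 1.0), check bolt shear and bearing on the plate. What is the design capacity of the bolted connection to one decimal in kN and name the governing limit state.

448.8 kN (bolt shear governs)

Bolt shear: A_b = π(16)²/4 = 201.06 mm². φR_n = 0.75 × 372 × 201.06 × 8 × 1 = 448.8 kN.
Bearing (20 mm plate, F_u = 450 MPa): end bolts L_c = 26 − 18/2 = 17, R_n = min(1.2×17×20×450, 2.4×16×20×450) = 183.6 kN/bolt; interior L_c = 54 − 18 = 36, R_n = 345.6 kN/bolt. φR_n = 0.75 × (2×183.6 + 6×345.6) = 1830.6 kN.
Governing: min(448.8, 1830.6) = 448.8 kN → bolt shear.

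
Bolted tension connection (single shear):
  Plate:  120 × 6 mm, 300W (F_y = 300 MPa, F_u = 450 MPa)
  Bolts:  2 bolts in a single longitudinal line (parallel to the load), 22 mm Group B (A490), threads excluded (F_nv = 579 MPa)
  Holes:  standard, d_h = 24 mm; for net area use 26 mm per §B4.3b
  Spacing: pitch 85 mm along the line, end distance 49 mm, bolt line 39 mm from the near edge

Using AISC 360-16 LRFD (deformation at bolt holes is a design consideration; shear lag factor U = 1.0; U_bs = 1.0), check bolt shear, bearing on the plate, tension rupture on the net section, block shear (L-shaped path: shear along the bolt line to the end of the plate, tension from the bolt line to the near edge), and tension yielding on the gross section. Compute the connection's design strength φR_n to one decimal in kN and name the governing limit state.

Bolt shear: A_b = π(22)²/4 = 380.13 mm². φR_n = 0.75 × 579 × 380.13 × 2 × 1 = 330.1 kN.
Bearing (6 mm plate, F_u = 450 MPa): end bolts L_c = 49 − 24/2 = 37, R_n = min(1.2×37×6×450, 2.4×22×6×450) = 119.88 kN/bolt; interior L_c = 85 − 24 = 61, R_n = 142.56 kN/bolt. φR_n = 0.75 × (1×119.88 + 1×142.56) = 196.8 kN.
Tension rupture (net): A_n = (120 − 1×26)×6 = 564 mm² (U = 1.0, A_e = A_n). φR_n = 0.75 × 450 × 564 = 190.4 kN.
Block shear: shear path 1×[49+1×85] = 1×134 mm, A_gv = 804, A_nv = 1×(134 − 1.5×26)×6 = 570 mm²; tension to near edge: (39 − 0.5×26)×6 = 156 mm². R_n = min(0.6×450×570, 0.6×300×804) + 1.0×450×156 = min(153.9, 144.72) + 70.2 = 214.92 kN. φR_n = 0.75 × 214.92 = 161.2 kN.
Tension yield (gross): A_g = 120×6 = 720 mm². φR_n = 0.90 × 300 × 720 = 194.4 kN.
Governing: min(330.1, 196.8, 190.4, 161.2, 194.4) = 161.2 kN → block shear.

161.2 kN (block shear governs)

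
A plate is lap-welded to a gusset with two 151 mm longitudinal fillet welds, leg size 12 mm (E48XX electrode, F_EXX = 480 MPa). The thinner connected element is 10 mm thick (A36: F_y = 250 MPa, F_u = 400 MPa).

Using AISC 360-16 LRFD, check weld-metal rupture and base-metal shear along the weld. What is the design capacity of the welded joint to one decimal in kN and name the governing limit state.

Weld metal: throat = 0.707×12 = 8.484 mm, L = 2×151 = 302 mm. φR_n = 0.75 × 0.6 × 480 × 8.484 × 302 = 553.4 kN.
Base metal shear (10 mm plate): yield φR_n = 1.0×0.6×250×10×302 = 453.0 kN; rupture φR_n = 0.75×0.6×400×10×302 = 543.6 kN; take 453.0 kN (yield).
Governing: min(553.4, 453.0) = 453.0 kN → base-metal shear.

453.0 kN (base-metal shear governs)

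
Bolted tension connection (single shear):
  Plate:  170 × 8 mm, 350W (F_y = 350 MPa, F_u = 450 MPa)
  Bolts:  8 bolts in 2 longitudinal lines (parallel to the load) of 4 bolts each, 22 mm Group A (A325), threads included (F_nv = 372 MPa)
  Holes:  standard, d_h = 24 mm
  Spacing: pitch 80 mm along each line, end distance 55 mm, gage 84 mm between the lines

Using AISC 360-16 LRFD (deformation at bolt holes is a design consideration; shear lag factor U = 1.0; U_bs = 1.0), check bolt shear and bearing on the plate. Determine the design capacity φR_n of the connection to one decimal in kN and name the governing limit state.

848.5 kN (bolt shear governs)

Bolt shear: A_b = π(22)²/4 = 380.13 mm². φR_n = 0.75 × 372 × 380.13 × 8 × 1 = 848.5 kN.
Bearing (8 mm plate, F_u = 450 MPa): end bolts L_c = 55 − 24/2 = 43, R_n = min(1.2×43×8×450, 2.4×22×8×450) = 185.76 kN/bolt; interior L_c = 80 − 24 = 56, R_n = 190.08 kN/bolt. φR_n = 0.75 × (2×185.76 + 6×190.08) = 1134.0 kN.
Governing: min(848.5, 1134.0) = 848.5 kN → bolt shear.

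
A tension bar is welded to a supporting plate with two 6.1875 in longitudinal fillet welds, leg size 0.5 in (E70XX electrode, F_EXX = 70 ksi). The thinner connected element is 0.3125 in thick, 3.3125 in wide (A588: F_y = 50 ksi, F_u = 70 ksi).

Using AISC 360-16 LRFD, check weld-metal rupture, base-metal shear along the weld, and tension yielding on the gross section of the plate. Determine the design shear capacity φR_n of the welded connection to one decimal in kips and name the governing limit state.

46.6 kips (gross-section yield governs)

Weld metal: throat = 0.707×0.5 = 0.3535 in, L = 2×6.1875 = 12.375 in. φR_n = 0.75 × 0.6 × 70 × 0.3535 × 12.375 = 137.8 kips.
Base metal shear (0.3125 in plate): yield φR_n = 1.0×0.6×50×0.3125×12.375 = 116.0 kips; rupture φR_n = 0.75×0.6×70×0.3125×12.375 = 121.8 kips; take 116.0 kips (yield).
Tension yield (gross): A_g = 3.3125×0.3125 = 1.0352 in². φR_n = 0.90 × 50 × 1.0352 = 46.6 kips.
Governing: min(137.8, 116.0, 46.6) = 46.6 kips → gross-section yield.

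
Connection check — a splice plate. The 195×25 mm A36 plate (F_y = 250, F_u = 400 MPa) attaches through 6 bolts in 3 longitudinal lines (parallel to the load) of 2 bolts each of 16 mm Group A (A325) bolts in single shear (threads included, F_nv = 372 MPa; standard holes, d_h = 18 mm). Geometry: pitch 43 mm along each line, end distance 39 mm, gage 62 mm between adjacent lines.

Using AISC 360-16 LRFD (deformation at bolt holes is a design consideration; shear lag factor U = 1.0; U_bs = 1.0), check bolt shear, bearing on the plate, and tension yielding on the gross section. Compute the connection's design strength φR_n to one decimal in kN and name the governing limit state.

Bolt shear: A_b = π(16)²/4 = 201.06 mm². φR_n = 0.75 × 372 × 201.06 × 6 × 1 = 336.6 kN.
Bearing (25 mm plate, F_u = 400 MPa): end bolts L_c = 39 − 18/2 = 30, R_n = min(1.2×30×25×400, 2.4×16×25×400) = 360 kN/bolt; interior L_c = 43 − 18 = 25, R_n = 300 kN/bolt. φR_n = 0.75 × (3×360 + 3×300) = 1485.0 kN.
Tension yield (gross): A_g = 195×25 = 4875 mm². φR_n = 0.90 × 250 × 4875 = 1096.9 kN.
Governing: min(336.6, 1485.0, 1096.9) = 336.6 kN → bolt shear.

336.6 kN (bolt shear governs)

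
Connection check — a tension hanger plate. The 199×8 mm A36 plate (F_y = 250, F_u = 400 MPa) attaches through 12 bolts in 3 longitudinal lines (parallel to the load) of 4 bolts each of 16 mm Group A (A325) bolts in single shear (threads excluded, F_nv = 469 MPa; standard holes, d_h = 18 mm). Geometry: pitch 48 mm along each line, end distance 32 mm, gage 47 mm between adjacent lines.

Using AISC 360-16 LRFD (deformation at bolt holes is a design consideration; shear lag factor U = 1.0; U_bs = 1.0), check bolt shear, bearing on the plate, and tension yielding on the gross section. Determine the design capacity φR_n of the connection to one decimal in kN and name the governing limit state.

358.2 kN (gross-section yield governs)

Bolt shear: A_b = π(16)²/4 = 201.06 mm². φR_n = 0.75 × 469 × 201.06 × 12 × 1 = 848.7 kN.
Bearing (8 mm plate, F_u = 400 MPa): end bolts L_c = 32 − 18/2 = 23, R_n = min(1.2×23×8×400, 2.4×16×8×400) = 88.32 kN/bolt; interior L_c = 48 − 18 = 30, R_n = 115.2 kN/bolt. φR_n = 0.75 × (3×88.32 + 9×115.2) = 976.3 kN.
Tension yield (gross): A_g = 199×8 = 1592 mm². φR_n = 0.90 × 250 × 1592 = 358.2 kN.
Governing: min(848.7, 976.3, 358.2) = 358.2 kN → gross-section yield.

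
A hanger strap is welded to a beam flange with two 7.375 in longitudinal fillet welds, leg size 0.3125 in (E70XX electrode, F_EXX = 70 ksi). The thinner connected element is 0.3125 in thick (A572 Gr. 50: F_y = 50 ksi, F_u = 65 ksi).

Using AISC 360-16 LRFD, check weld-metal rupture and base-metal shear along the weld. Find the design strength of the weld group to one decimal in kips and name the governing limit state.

Weld metal: throat = 0.707×0.3125 = 0.22094 in, L = 2×7.375 = 14.75 in. φR_n = 0.75 × 0.6 × 70 × 0.22094 × 14.75 = 102.7 kips.
Base metal shear (0.3125 in plate): yield φR_n = 1.0×0.6×50×0.3125×14.75 = 138.3 kips; rupture φR_n = 0.75×0.6×65×0.3125×14.75 = 134.8 kips; take 134.8 kips (rupture).
Governing: min(102.7, 134.8) = 102.7 kips → weld metal.

102.7 kips (weld metal governs)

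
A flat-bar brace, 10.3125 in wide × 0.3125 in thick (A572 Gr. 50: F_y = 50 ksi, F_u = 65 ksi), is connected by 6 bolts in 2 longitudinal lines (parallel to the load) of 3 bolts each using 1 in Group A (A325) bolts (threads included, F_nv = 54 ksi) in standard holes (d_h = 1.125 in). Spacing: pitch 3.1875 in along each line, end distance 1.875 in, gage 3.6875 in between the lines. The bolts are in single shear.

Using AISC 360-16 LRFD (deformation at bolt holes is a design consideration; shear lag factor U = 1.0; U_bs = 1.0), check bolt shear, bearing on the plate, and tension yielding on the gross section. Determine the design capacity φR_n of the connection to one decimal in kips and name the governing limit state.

145.0 kips (gross-section yield governs)

Bolt shear: A_b = π(1)²/4 = 0.7854 in². φR_n = 0.75 × 54 × 0.7854 × 6 × 1 = 190.9 kips.
Bearing (0.3125 in plate, F_u = 65 ksi): end bolts L_c = 1.875 − 1.125/2 = 1.3125, R_n = min(1.2×1.3125×0.3125×65, 2.4×1×0.3125×65) = 31.992 kips/bolt; interior L_c = 3.1875 − 1.125 = 2.0625, R_n = 48.75 kips/bolt. φR_n = 0.75 × (2×31.992 + 4×48.75) = 194.2 kips.
Tension yield (gross): A_g = 10.3125×0.3125 = 3.2227 in². φR_n = 0.90 × 50 × 3.2227 = 145.0 kips.
Governing: min(190.9, 194.2, 145.0) = 145.0 kips → gross-section yield.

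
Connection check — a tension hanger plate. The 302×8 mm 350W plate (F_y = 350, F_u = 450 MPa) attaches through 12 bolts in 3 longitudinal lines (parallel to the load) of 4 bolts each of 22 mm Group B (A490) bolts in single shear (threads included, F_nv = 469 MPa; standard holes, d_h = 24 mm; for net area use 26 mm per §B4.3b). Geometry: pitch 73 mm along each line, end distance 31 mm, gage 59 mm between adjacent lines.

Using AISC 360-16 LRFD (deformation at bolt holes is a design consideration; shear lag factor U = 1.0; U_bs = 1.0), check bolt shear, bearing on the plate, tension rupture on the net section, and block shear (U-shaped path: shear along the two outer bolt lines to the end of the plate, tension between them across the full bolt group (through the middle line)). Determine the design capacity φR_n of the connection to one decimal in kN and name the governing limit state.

Bolt shear: A_b = π(22)²/4 = 380.13 mm². φR_n = 0.75 × 469 × 380.13 × 12 × 1 = 1604.5 kN.
Bearing (8 mm plate, F_u = 450 MPa): end bolts L_c = 31 − 24/2 = 19, R_n = min(1.2×19×8×450, 2.4×22×8×450) = 82.08 kN/bolt; interior L_c = 73 − 24 = 49, R_n = 190.08 kN/bolt. φR_n = 0.75 × (3×82.08 + 9×190.08) = 1467.7 kN.
Tension rupture (net): A_n = (302 − 3×26)×8 = 1792 mm² (U = 1.0, A_e = A_n). φR_n = 0.75 × 450 × 1792 = 604.8 kN.
Block shear: shear path 2×[31+3×73] = 2×250 mm, A_gv = 4000, A_nv = 2×(250 − 3.5×26)×8 = 2544 mm²; tension across gage: (118 − 2×26)×8 = 528 mm². R_n = min(0.6×450×2544, 0.6×350×4000) + 1.0×450×528 = min(686.88, 840) + 237.6 = 924.48 kN. φR_n = 0.75 × 924.48 = 693.4 kN.
Governing: min(1604.5, 1467.7, 604.8, 693.4) = 604.8 kN → net-section rupture.

604.8 kN (net-section rupture governs)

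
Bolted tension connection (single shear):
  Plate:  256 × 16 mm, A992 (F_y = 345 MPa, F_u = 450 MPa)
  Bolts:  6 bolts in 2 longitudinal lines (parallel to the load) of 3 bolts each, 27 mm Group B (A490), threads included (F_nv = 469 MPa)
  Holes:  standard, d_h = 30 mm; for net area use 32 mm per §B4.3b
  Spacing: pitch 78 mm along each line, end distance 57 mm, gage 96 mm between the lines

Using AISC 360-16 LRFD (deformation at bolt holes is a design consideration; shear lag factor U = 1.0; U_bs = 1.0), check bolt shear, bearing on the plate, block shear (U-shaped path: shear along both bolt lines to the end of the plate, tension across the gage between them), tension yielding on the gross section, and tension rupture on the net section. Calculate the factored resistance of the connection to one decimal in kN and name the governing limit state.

1036.8 kN (net-section rupture governs)

Bolt shear: A_b = π(27)²/4 = 572.56 mm². φR_n = 0.75 × 469 × 572.56 × 6 × 1 = 1208.4 kN.
Bearing (16 mm plate, F_u = 450 MPa): end bolts L_c = 57 − 30/2 = 42, R_n = min(1.2×42×16×450, 2.4×27×16×450) = 362.88 kN/bolt; interior L_c = 78 − 30 = 48, R_n = 414.72 kN/bolt. φR_n = 0.75 × (2×362.88 + 4×414.72) = 1788.5 kN.
Block shear: shear path 2×[57+2×78] = 2×213 mm, A_gv = 6816, A_nv = 2×(213 − 2.5×32)×16 = 4256 mm²; tension across gage: (96 − 1×32)×16 = 1024 mm². R_n = min(0.6×450×4256, 0.6×345×6816) + 1.0×450×1024 = min(1149.1, 1410.9) + 460.8 = 1609.9 kN. φR_n = 0.75 × 1609.9 = 1207.4 kN.
Tension yield (gross): A_g = 256×16 = 4096 mm². φR_n = 0.90 × 345 × 4096 = 1271.8 kN.
Tension rupture (net): A_n = (256 − 2×32)×16 = 3072 mm² (U = 1.0, A_e = A_n). φR_n = 0.75 × 450 × 3072 = 1036.8 kN.
Governing: min(1208.4, 1788.5, 1207.4, 1271.8, 1036.8) = 1036.8 kN → net-section rupture.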